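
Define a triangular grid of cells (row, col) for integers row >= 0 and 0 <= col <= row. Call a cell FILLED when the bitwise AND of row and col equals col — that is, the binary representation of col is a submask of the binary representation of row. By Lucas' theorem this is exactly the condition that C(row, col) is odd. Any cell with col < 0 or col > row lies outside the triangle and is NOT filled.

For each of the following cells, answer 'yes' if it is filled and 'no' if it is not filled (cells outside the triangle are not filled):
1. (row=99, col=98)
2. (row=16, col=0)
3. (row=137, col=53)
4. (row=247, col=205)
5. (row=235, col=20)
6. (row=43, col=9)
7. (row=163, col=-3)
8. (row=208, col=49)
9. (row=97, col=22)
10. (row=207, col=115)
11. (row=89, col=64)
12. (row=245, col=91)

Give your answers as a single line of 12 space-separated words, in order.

(99,98): row=0b1100011, col=0b1100010, row AND col = 0b1100010 = 98; 98 == 98 -> filled
(16,0): row=0b10000, col=0b0, row AND col = 0b0 = 0; 0 == 0 -> filled
(137,53): row=0b10001001, col=0b110101, row AND col = 0b1 = 1; 1 != 53 -> empty
(247,205): row=0b11110111, col=0b11001101, row AND col = 0b11000101 = 197; 197 != 205 -> empty
(235,20): row=0b11101011, col=0b10100, row AND col = 0b0 = 0; 0 != 20 -> empty
(43,9): row=0b101011, col=0b1001, row AND col = 0b1001 = 9; 9 == 9 -> filled
(163,-3): col outside [0, 163] -> not filled
(208,49): row=0b11010000, col=0b110001, row AND col = 0b10000 = 16; 16 != 49 -> empty
(97,22): row=0b1100001, col=0b10110, row AND col = 0b0 = 0; 0 != 22 -> empty
(207,115): row=0b11001111, col=0b1110011, row AND col = 0b1000011 = 67; 67 != 115 -> empty
(89,64): row=0b1011001, col=0b1000000, row AND col = 0b1000000 = 64; 64 == 64 -> filled
(245,91): row=0b11110101, col=0b1011011, row AND col = 0b1010001 = 81; 81 != 91 -> empty

Answer: yes yes no no no yes no no no no yes no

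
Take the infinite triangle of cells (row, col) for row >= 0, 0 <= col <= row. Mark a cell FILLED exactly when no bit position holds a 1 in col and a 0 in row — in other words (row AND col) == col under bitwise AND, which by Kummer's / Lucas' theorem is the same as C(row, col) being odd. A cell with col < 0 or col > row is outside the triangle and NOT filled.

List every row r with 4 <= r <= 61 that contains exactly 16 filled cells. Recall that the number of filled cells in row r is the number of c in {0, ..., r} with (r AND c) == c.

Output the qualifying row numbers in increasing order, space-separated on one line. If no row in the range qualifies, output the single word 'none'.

Answer: 15 23 27 29 30 39 43 45 46 51 53 54 57 58 60

Derivation:
Row r has 2^popcount(r) filled cells, so we need popcount(r) = log2(16) = 4.
Scan r = 4..61 and keep those with exactly 4 one-bits:
r=4=100 popcount=1 -> skip
r=5=101 popcount=2 -> skip
r=6=110 popcount=2 -> skip
r=7=111 popcount=3 -> skip
r=8=1000 popcount=1 -> skip
r=9=1001 popcount=2 -> skip
r=10=1010 popcount=2 -> skip
r=11=1011 popcount=3 -> skip
r=12=1100 popcount=2 -> skip
r=13=1101 popcount=3 -> skip
r=14=1110 popcount=3 -> skip
r=15=1111 popcount=4 -> KEEP
r=16=10000 popcount=1 -> skip
r=17=10001 popcount=2 -> skip
r=18=10010 popcount=2 -> skip
r=19=10011 popcount=3 -> skip
r=20=10100 popcount=2 -> skip
r=21=10101 popcount=3 -> skip
r=22=10110 popcount=3 -> skip
r=23=10111 popcount=4 -> KEEP
r=24=11000 popcount=2 -> skip
r=25=11001 popcount=3 -> skip
r=26=11010 popcount=3 -> skip
r=27=11011 popcount=4 -> KEEP
r=28=11100 popcount=3 -> skip
r=29=11101 popcount=4 -> KEEP
r=30=11110 popcount=4 -> KEEP
r=31=11111 popcount=5 -> skip
r=32=100000 popcount=1 -> skip
r=33=100001 popcount=2 -> skip
r=34=100010 popcount=2 -> skip
r=35=100011 popcount=3 -> skip
r=36=100100 popcount=2 -> skip
r=37=100101 popcount=3 -> skip
r=38=100110 popcount=3 -> skip
r=39=100111 popcount=4 -> KEEP
r=40=101000 popcount=2 -> skip
r=41=101001 popcount=3 -> skip
r=42=101010 popcount=3 -> skip
r=43=101011 popcount=4 -> KEEP
r=44=101100 popcount=3 -> skip
r=45=101101 popcount=4 -> KEEP
r=46=101110 popcount=4 -> KEEP
r=47=101111 popcount=5 -> skip
r=48=110000 popcount=2 -> skip
r=49=110001 popcount=3 -> skip
r=50=110010 popcount=3 -> skip
r=51=110011 popcount=4 -> KEEP
r=52=110100 popcount=3 -> skip
r=53=110101 popcount=4 -> KEEP
r=54=110110 popcount=4 -> KEEP
r=55=110111 popcount=5 -> skip
r=56=111000 popcount=3 -> skip
r=57=111001 popcount=4 -> KEEP
r=58=111010 popcount=4 -> KEEP
r=59=111011 popcount=5 -> skip
r=60=111100 popcount=4 -> KEEP
r=61=111101 popcount=5 -> skip
Kept rows: 15 23 27 29 30 39 43 45 46 51 53 54 57 58 60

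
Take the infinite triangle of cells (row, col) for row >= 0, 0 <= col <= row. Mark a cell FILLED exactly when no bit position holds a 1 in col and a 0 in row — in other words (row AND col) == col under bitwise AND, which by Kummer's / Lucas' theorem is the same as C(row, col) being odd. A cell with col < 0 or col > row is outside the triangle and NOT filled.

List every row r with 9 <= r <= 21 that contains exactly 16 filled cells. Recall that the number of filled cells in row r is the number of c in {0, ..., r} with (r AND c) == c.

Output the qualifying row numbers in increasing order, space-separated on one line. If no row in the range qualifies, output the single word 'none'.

Answer: 15

Derivation:
Row r has 2^popcount(r) filled cells, so we need popcount(r) = log2(16) = 4.
Scan r = 9..21 and keep those with exactly 4 one-bits:
r=9=1001 popcount=2 -> skip
r=10=1010 popcount=2 -> skip
r=11=1011 popcount=3 -> skip
r=12=1100 popcount=2 -> skip
r=13=1101 popcount=3 -> skip
r=14=1110 popcount=3 -> skip
r=15=1111 popcount=4 -> KEEP
r=16=10000 popcount=1 -> skip
r=17=10001 popcount=2 -> skip
r=18=10010 popcount=2 -> skip
r=19=10011 popcount=3 -> skip
r=20=10100 popcount=2 -> skip
r=21=10101 popcount=3 -> skip
Kept rows: 15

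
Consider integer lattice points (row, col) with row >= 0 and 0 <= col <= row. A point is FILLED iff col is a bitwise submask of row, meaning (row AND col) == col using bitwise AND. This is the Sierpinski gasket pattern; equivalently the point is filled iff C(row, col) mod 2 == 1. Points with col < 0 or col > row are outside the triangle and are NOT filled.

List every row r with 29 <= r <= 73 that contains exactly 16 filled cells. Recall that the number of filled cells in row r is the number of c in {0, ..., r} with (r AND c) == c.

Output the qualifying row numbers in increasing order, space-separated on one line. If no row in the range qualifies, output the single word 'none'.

Row r has 2^popcount(r) filled cells, so we need popcount(r) = log2(16) = 4.
Scan r = 29..73 and keep those with exactly 4 one-bits:
r=29=11101 popcount=4 -> KEEP
r=30=11110 popcount=4 -> KEEP
r=31=11111 popcount=5 -> skip
r=32=100000 popcount=1 -> skip
r=33=100001 popcount=2 -> skip
r=34=100010 popcount=2 -> skip
r=35=100011 popcount=3 -> skip
r=36=100100 popcount=2 -> skip
r=37=100101 popcount=3 -> skip
r=38=100110 popcount=3 -> skip
r=39=100111 popcount=4 -> KEEP
r=40=101000 popcount=2 -> skip
r=41=101001 popcount=3 -> skip
r=42=101010 popcount=3 -> skip
r=43=101011 popcount=4 -> KEEP
r=44=101100 popcount=3 -> skip
r=45=101101 popcount=4 -> KEEP
r=46=101110 popcount=4 -> KEEP
r=47=101111 popcount=5 -> skip
r=48=110000 popcount=2 -> skip
r=49=110001 popcount=3 -> skip
r=50=110010 popcount=3 -> skip
r=51=110011 popcount=4 -> KEEP
r=52=110100 popcount=3 -> skip
r=53=110101 popcount=4 -> KEEP
r=54=110110 popcount=4 -> KEEP
r=55=110111 popcount=5 -> skip
r=56=111000 popcount=3 -> skip
r=57=111001 popcount=4 -> KEEP
r=58=111010 popcount=4 -> KEEP
r=59=111011 popcount=5 -> skip
r=60=111100 popcount=4 -> KEEP
r=61=111101 popcount=5 -> skip
r=62=111110 popcount=5 -> skip
r=63=111111 popcount=6 -> skip
r=64=1000000 popcount=1 -> skip
r=65=1000001 popcount=2 -> skip
r=66=1000010 popcount=2 -> skip
r=67=1000011 popcount=3 -> skip
r=68=1000100 popcount=2 -> skip
r=69=1000101 popcount=3 -> skip
r=70=1000110 popcount=3 -> skip
r=71=1000111 popcount=4 -> KEEP
r=72=1001000 popcount=2 -> skip
r=73=1001001 popcount=3 -> skip
Kept rows: 29 30 39 43 45 46 51 53 54 57 58 60 71

Answer: 29 30 39 43 45 46 51 53 54 57 58 60 71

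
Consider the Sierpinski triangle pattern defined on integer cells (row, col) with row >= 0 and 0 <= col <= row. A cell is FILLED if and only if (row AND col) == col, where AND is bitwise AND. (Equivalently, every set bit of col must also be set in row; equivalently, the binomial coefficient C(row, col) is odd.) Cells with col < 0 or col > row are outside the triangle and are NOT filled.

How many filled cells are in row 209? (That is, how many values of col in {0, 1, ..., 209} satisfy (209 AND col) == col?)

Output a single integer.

Answer: 16

Derivation:
209 in binary = 11010001
popcount(209) = number of 1-bits in 11010001 = 4
A col c satisfies (209 AND c) == c iff every set bit of c is also set in 209; each of the 4 set bits of 209 can independently be on or off in c.
count = 2^4 = 16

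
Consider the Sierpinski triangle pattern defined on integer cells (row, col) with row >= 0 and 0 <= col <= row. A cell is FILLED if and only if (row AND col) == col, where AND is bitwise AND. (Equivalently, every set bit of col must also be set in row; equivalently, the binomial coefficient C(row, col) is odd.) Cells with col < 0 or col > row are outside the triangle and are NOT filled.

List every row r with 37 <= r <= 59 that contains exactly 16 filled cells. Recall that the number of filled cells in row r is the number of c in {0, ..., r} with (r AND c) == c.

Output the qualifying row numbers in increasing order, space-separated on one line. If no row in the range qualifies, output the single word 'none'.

Row r has 2^popcount(r) filled cells, so we need popcount(r) = log2(16) = 4.
Scan r = 37..59 and keep those with exactly 4 one-bits:
r=37=100101 popcount=3 -> skip
r=38=100110 popcount=3 -> skip
r=39=100111 popcount=4 -> KEEP
r=40=101000 popcount=2 -> skip
r=41=101001 popcount=3 -> skip
r=42=101010 popcount=3 -> skip
r=43=101011 popcount=4 -> KEEP
r=44=101100 popcount=3 -> skip
r=45=101101 popcount=4 -> KEEP
r=46=101110 popcount=4 -> KEEP
r=47=101111 popcount=5 -> skip
r=48=110000 popcount=2 -> skip
r=49=110001 popcount=3 -> skip
r=50=110010 popcount=3 -> skip
r=51=110011 popcount=4 -> KEEP
r=52=110100 popcount=3 -> skip
r=53=110101 popcount=4 -> KEEP
r=54=110110 popcount=4 -> KEEP
r=55=110111 popcount=5 -> skip
r=56=111000 popcount=3 -> skip
r=57=111001 popcount=4 -> KEEP
r=58=111010 popcount=4 -> KEEP
r=59=111011 popcount=5 -> skip
Kept rows: 39 43 45 46 51 53 54 57 58

Answer: 39 43 45 46 51 53 54 57 58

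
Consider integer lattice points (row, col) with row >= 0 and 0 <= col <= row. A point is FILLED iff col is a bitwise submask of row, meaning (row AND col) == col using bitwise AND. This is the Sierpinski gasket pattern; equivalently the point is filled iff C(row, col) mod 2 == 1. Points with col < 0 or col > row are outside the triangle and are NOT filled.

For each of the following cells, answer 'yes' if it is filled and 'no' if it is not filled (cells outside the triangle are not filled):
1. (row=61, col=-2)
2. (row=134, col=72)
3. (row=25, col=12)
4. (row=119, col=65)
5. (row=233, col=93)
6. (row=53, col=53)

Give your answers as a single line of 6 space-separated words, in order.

Answer: no no no yes no yes

Derivation:
(61,-2): col outside [0, 61] -> not filled
(134,72): row=0b10000110, col=0b1001000, row AND col = 0b0 = 0; 0 != 72 -> empty
(25,12): row=0b11001, col=0b1100, row AND col = 0b1000 = 8; 8 != 12 -> empty
(119,65): row=0b1110111, col=0b1000001, row AND col = 0b1000001 = 65; 65 == 65 -> filled
(233,93): row=0b11101001, col=0b1011101, row AND col = 0b1001001 = 73; 73 != 93 -> empty
(53,53): row=0b110101, col=0b110101, row AND col = 0b110101 = 53; 53 == 53 -> filled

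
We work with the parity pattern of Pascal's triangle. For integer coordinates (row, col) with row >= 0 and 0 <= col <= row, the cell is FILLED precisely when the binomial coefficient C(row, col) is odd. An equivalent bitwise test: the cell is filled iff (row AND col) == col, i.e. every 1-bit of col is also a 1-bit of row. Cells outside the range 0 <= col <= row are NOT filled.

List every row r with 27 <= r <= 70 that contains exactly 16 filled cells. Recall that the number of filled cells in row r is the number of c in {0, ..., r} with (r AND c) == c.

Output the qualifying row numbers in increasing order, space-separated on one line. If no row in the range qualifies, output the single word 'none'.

Answer: 27 29 30 39 43 45 46 51 53 54 57 58 60

Derivation:
Row r has 2^popcount(r) filled cells, so we need popcount(r) = log2(16) = 4.
Scan r = 27..70 and keep those with exactly 4 one-bits:
r=27=11011 popcount=4 -> KEEP
r=28=11100 popcount=3 -> skip
r=29=11101 popcount=4 -> KEEP
r=30=11110 popcount=4 -> KEEP
r=31=11111 popcount=5 -> skip
r=32=100000 popcount=1 -> skip
r=33=100001 popcount=2 -> skip
r=34=100010 popcount=2 -> skip
r=35=100011 popcount=3 -> skip
r=36=100100 popcount=2 -> skip
r=37=100101 popcount=3 -> skip
r=38=100110 popcount=3 -> skip
r=39=100111 popcount=4 -> KEEP
r=40=101000 popcount=2 -> skip
r=41=101001 popcount=3 -> skip
r=42=101010 popcount=3 -> skip
r=43=101011 popcount=4 -> KEEP
r=44=101100 popcount=3 -> skip
r=45=101101 popcount=4 -> KEEP
r=46=101110 popcount=4 -> KEEP
r=47=101111 popcount=5 -> skip
r=48=110000 popcount=2 -> skip
r=49=110001 popcount=3 -> skip
r=50=110010 popcount=3 -> skip
r=51=110011 popcount=4 -> KEEP
r=52=110100 popcount=3 -> skip
r=53=110101 popcount=4 -> KEEP
r=54=110110 popcount=4 -> KEEP
r=55=110111 popcount=5 -> skip
r=56=111000 popcount=3 -> skip
r=57=111001 popcount=4 -> KEEP
r=58=111010 popcount=4 -> KEEP
r=59=111011 popcount=5 -> skip
r=60=111100 popcount=4 -> KEEP
r=61=111101 popcount=5 -> skip
r=62=111110 popcount=5 -> skip
r=63=111111 popcount=6 -> skip
r=64=1000000 popcount=1 -> skip
r=65=1000001 popcount=2 -> skip
r=66=1000010 popcount=2 -> skip
r=67=1000011 popcount=3 -> skip
r=68=1000100 popcount=2 -> skip
r=69=1000101 popcount=3 -> skip
r=70=1000110 popcount=3 -> skip
Kept rows: 27 29 30 39 43 45 46 51 53 54 57 58 60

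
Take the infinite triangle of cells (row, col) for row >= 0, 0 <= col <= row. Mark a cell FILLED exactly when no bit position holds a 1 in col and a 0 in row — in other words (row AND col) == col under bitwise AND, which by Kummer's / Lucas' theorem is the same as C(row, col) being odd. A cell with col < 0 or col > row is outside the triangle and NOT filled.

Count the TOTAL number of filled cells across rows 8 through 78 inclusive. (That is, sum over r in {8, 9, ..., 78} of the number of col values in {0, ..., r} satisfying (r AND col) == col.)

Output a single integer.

Answer: 832

Derivation:
r8=1000 pc1: +2 =2
r9=1001 pc2: +4 =6
r10=1010 pc2: +4 =10
r11=1011 pc3: +8 =18
r12=1100 pc2: +4 =22
r13=1101 pc3: +8 =30
r14=1110 pc3: +8 =38
r15=1111 pc4: +16 =54
r16=10000 pc1: +2 =56
r17=10001 pc2: +4 =60
r18=10010 pc2: +4 =64
r19=10011 pc3: +8 =72
r20=10100 pc2: +4 =76
r21=10101 pc3: +8 =84
r22=10110 pc3: +8 =92
r23=10111 pc4: +16 =108
r24=11000 pc2: +4 =112
r25=11001 pc3: +8 =120
r26=11010 pc3: +8 =128
r27=11011 pc4: +16 =144
r28=11100 pc3: +8 =152
r29=11101 pc4: +16 =168
r30=11110 pc4: +16 =184
r31=11111 pc5: +32 =216
r32=100000 pc1: +2 =218
r33=100001 pc2: +4 =222
r34=100010 pc2: +4 =226
r35=100011 pc3: +8 =234
r36=100100 pc2: +4 =238
r37=100101 pc3: +8 =246
r38=100110 pc3: +8 =254
r39=100111 pc4: +16 =270
r40=101000 pc2: +4 =274
r41=101001 pc3: +8 =282
r42=101010 pc3: +8 =290
r43=101011 pc4: +16 =306
r44=101100 pc3: +8 =314
r45=101101 pc4: +16 =330
r46=101110 pc4: +16 =346
r47=101111 pc5: +32 =378
r48=110000 pc2: +4 =382
r49=110001 pc3: +8 =390
r50=110010 pc3: +8 =398
r51=110011 pc4: +16 =414
r52=110100 pc3: +8 =422
r53=110101 pc4: +16 =438
r54=110110 pc4: +16 =454
r55=110111 pc5: +32 =486
r56=111000 pc3: +8 =494
r57=111001 pc4: +16 =510
r58=111010 pc4: +16 =526
r59=111011 pc5: +32 =558
r60=111100 pc4: +16 =574
r61=111101 pc5: +32 =606
r62=111110 pc5: +32 =638
r63=111111 pc6: +64 =702
r64=1000000 pc1: +2 =704
r65=1000001 pc2: +4 =708
r66=1000010 pc2: +4 =712
r67=1000011 pc3: +8 =720
r68=1000100 pc2: +4 =724
r69=1000101 pc3: +8 =732
r70=1000110 pc3: +8 =740
r71=1000111 pc4: +16 =756
r72=1001000 pc2: +4 =760
r73=1001001 pc3: +8 =768
r74=1001010 pc3: +8 =776
r75=1001011 pc4: +16 =792
r76=1001100 pc3: +8 =800
r77=1001101 pc4: +16 =816
r78=1001110 pc4: +16 =832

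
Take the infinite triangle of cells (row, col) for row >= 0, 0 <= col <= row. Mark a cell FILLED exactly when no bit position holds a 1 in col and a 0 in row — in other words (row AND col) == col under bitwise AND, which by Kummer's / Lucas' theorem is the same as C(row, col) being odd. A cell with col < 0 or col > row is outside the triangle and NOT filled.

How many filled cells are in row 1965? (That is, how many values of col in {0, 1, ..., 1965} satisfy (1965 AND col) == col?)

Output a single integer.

Answer: 256

Derivation:
1965 in binary = 11110101101
popcount(1965) = number of 1-bits in 11110101101 = 8
A col c satisfies (1965 AND c) == c iff every set bit of c is also set in 1965; each of the 8 set bits of 1965 can independently be on or off in c.
count = 2^8 = 256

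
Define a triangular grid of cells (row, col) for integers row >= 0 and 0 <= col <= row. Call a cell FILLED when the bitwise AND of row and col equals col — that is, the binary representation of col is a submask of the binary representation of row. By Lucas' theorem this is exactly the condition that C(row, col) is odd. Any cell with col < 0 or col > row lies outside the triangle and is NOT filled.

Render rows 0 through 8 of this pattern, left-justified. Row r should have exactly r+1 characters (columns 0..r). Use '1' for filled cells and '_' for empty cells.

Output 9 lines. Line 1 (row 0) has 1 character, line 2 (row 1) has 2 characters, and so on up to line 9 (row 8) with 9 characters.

r0=0: 1
r1=1: 11
r2=10: 1_1
r3=11: 1111
r4=100: 1___1
r5=101: 11__11
r6=110: 1_1_1_1
r7=111: 11111111
r8=1000: 1_______1

Answer: 1
11
1_1
1111
1___1
11__11
1_1_1_1
11111111
1_______1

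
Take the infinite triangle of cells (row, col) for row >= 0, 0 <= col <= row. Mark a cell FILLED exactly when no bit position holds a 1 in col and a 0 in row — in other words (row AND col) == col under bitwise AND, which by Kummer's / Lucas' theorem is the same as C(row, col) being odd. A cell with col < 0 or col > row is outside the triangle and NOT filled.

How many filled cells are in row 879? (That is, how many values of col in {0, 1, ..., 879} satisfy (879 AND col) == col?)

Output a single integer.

Answer: 256

Derivation:
879 in binary = 1101101111
popcount(879) = number of 1-bits in 1101101111 = 8
A col c satisfies (879 AND c) == c iff every set bit of c is also set in 879; each of the 8 set bits of 879 can independently be on or off in c.
count = 2^8 = 256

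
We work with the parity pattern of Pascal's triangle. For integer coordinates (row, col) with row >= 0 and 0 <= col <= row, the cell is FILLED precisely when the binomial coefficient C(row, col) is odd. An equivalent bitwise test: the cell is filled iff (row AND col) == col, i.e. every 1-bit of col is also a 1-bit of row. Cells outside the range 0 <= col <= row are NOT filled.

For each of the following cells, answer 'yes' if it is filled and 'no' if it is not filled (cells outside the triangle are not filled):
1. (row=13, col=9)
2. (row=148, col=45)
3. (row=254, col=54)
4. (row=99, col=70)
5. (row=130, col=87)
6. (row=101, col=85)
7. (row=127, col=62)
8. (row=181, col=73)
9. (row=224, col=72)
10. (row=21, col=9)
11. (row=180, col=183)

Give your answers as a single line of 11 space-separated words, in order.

Answer: yes no yes no no no yes no no no no

Derivation:
(13,9): row=0b1101, col=0b1001, row AND col = 0b1001 = 9; 9 == 9 -> filled
(148,45): row=0b10010100, col=0b101101, row AND col = 0b100 = 4; 4 != 45 -> empty
(254,54): row=0b11111110, col=0b110110, row AND col = 0b110110 = 54; 54 == 54 -> filled
(99,70): row=0b1100011, col=0b1000110, row AND col = 0b1000010 = 66; 66 != 70 -> empty
(130,87): row=0b10000010, col=0b1010111, row AND col = 0b10 = 2; 2 != 87 -> empty
(101,85): row=0b1100101, col=0b1010101, row AND col = 0b1000101 = 69; 69 != 85 -> empty
(127,62): row=0b1111111, col=0b111110, row AND col = 0b111110 = 62; 62 == 62 -> filled
(181,73): row=0b10110101, col=0b1001001, row AND col = 0b1 = 1; 1 != 73 -> empty
(224,72): row=0b11100000, col=0b1001000, row AND col = 0b1000000 = 64; 64 != 72 -> empty
(21,9): row=0b10101, col=0b1001, row AND col = 0b1 = 1; 1 != 9 -> empty
(180,183): col outside [0, 180] -> not filled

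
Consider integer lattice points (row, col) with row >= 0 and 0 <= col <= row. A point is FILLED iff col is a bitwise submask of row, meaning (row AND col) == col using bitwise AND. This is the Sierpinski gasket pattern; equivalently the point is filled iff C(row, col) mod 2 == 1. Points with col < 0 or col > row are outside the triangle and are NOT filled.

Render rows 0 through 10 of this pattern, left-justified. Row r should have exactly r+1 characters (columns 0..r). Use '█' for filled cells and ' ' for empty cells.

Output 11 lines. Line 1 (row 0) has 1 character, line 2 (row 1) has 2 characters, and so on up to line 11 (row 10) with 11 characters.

r0=0: █
r1=1: ██
r2=10: █ █
r3=11: ████
r4=100: █   █
r5=101: ██  ██
r6=110: █ █ █ █
r7=111: ████████
r8=1000: █       █
r9=1001: ██      ██
r10=1010: █ █     █ █

Answer: █
██
█ █
████
█   █
██  ██
█ █ █ █
████████
█       █
██      ██
█ █     █ █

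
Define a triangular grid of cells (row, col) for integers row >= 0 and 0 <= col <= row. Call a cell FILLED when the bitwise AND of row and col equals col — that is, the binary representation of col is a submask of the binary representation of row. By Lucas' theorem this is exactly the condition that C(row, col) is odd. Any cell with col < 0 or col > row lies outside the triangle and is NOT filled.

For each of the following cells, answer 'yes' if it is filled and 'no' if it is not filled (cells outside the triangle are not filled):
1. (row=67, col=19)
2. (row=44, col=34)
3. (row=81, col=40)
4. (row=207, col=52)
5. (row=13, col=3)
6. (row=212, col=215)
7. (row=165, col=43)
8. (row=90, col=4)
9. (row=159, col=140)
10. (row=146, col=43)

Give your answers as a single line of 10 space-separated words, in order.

(67,19): row=0b1000011, col=0b10011, row AND col = 0b11 = 3; 3 != 19 -> empty
(44,34): row=0b101100, col=0b100010, row AND col = 0b100000 = 32; 32 != 34 -> empty
(81,40): row=0b1010001, col=0b101000, row AND col = 0b0 = 0; 0 != 40 -> empty
(207,52): row=0b11001111, col=0b110100, row AND col = 0b100 = 4; 4 != 52 -> empty
(13,3): row=0b1101, col=0b11, row AND col = 0b1 = 1; 1 != 3 -> empty
(212,215): col outside [0, 212] -> not filled
(165,43): row=0b10100101, col=0b101011, row AND col = 0b100001 = 33; 33 != 43 -> empty
(90,4): row=0b1011010, col=0b100, row AND col = 0b0 = 0; 0 != 4 -> empty
(159,140): row=0b10011111, col=0b10001100, row AND col = 0b10001100 = 140; 140 == 140 -> filled
(146,43): row=0b10010010, col=0b101011, row AND col = 0b10 = 2; 2 != 43 -> empty

Answer: no no no no no no no no yes no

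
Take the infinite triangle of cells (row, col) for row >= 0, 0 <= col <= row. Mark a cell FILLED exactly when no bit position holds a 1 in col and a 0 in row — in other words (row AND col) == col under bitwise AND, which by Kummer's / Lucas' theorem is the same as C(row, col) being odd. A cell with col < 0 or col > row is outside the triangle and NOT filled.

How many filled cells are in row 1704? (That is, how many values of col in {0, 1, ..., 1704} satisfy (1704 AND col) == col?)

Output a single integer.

1704 in binary = 11010101000
popcount(1704) = number of 1-bits in 11010101000 = 5
A col c satisfies (1704 AND c) == c iff every set bit of c is also set in 1704; each of the 5 set bits of 1704 can independently be on or off in c.
count = 2^5 = 32

Answer: 32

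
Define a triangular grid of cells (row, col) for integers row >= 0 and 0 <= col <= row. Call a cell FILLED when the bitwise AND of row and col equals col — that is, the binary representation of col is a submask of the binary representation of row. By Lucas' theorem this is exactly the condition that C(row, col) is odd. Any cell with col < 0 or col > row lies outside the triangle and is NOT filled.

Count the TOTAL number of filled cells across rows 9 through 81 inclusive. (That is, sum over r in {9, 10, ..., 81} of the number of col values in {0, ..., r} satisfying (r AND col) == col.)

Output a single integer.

r9=1001 pc2: +4 =4
r10=1010 pc2: +4 =8
r11=1011 pc3: +8 =16
r12=1100 pc2: +4 =20
r13=1101 pc3: +8 =28
r14=1110 pc3: +8 =36
r15=1111 pc4: +16 =52
r16=10000 pc1: +2 =54
r17=10001 pc2: +4 =58
r18=10010 pc2: +4 =62
r19=10011 pc3: +8 =70
r20=10100 pc2: +4 =74
r21=10101 pc3: +8 =82
r22=10110 pc3: +8 =90
r23=10111 pc4: +16 =106
r24=11000 pc2: +4 =110
r25=11001 pc3: +8 =118
r26=11010 pc3: +8 =126
r27=11011 pc4: +16 =142
r28=11100 pc3: +8 =150
r29=11101 pc4: +16 =166
r30=11110 pc4: +16 =182
r31=11111 pc5: +32 =214
r32=100000 pc1: +2 =216
r33=100001 pc2: +4 =220
r34=100010 pc2: +4 =224
r35=100011 pc3: +8 =232
r36=100100 pc2: +4 =236
r37=100101 pc3: +8 =244
r38=100110 pc3: +8 =252
r39=100111 pc4: +16 =268
r40=101000 pc2: +4 =272
r41=101001 pc3: +8 =280
r42=101010 pc3: +8 =288
r43=101011 pc4: +16 =304
r44=101100 pc3: +8 =312
r45=101101 pc4: +16 =328
r46=101110 pc4: +16 =344
r47=101111 pc5: +32 =376
r48=110000 pc2: +4 =380
r49=110001 pc3: +8 =388
r50=110010 pc3: +8 =396
r51=110011 pc4: +16 =412
r52=110100 pc3: +8 =420
r53=110101 pc4: +16 =436
r54=110110 pc4: +16 =452
r55=110111 pc5: +32 =484
r56=111000 pc3: +8 =492
r57=111001 pc4: +16 =508
r58=111010 pc4: +16 =524
r59=111011 pc5: +32 =556
r60=111100 pc4: +16 =572
r61=111101 pc5: +32 =604
r62=111110 pc5: +32 =636
r63=111111 pc6: +64 =700
r64=1000000 pc1: +2 =702
r65=1000001 pc2: +4 =706
r66=1000010 pc2: +4 =710
r67=1000011 pc3: +8 =718
r68=1000100 pc2: +4 =722
r69=1000101 pc3: +8 =730
r70=1000110 pc3: +8 =738
r71=1000111 pc4: +16 =754
r72=1001000 pc2: +4 =758
r73=1001001 pc3: +8 =766
r74=1001010 pc3: +8 =774
r75=1001011 pc4: +16 =790
r76=1001100 pc3: +8 =798
r77=1001101 pc4: +16 =814
r78=1001110 pc4: +16 =830
r79=1001111 pc5: +32 =862
r80=1010000 pc2: +4 =866
r81=1010001 pc3: +8 =874

Answer: 874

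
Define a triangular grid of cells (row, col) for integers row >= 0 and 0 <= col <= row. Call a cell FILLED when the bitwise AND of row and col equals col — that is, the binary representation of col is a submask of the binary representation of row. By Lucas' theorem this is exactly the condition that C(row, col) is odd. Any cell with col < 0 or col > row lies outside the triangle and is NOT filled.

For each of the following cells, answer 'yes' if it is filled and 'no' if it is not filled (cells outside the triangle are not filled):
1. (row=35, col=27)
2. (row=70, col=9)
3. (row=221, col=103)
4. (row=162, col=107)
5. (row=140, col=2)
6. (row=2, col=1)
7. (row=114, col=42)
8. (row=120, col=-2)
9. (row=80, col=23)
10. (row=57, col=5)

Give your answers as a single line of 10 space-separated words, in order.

(35,27): row=0b100011, col=0b11011, row AND col = 0b11 = 3; 3 != 27 -> empty
(70,9): row=0b1000110, col=0b1001, row AND col = 0b0 = 0; 0 != 9 -> empty
(221,103): row=0b11011101, col=0b1100111, row AND col = 0b1000101 = 69; 69 != 103 -> empty
(162,107): row=0b10100010, col=0b1101011, row AND col = 0b100010 = 34; 34 != 107 -> empty
(140,2): row=0b10001100, col=0b10, row AND col = 0b0 = 0; 0 != 2 -> empty
(2,1): row=0b10, col=0b1, row AND col = 0b0 = 0; 0 != 1 -> empty
(114,42): row=0b1110010, col=0b101010, row AND col = 0b100010 = 34; 34 != 42 -> empty
(120,-2): col outside [0, 120] -> not filled
(80,23): row=0b1010000, col=0b10111, row AND col = 0b10000 = 16; 16 != 23 -> empty
(57,5): row=0b111001, col=0b101, row AND col = 0b1 = 1; 1 != 5 -> empty

Answer: no no no no no no no no no no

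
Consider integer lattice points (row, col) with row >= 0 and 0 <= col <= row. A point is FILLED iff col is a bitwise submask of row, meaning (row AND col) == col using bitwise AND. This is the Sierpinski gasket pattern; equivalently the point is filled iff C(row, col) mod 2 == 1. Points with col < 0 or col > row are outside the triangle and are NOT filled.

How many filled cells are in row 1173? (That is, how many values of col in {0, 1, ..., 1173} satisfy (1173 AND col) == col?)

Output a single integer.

1173 in binary = 10010010101
popcount(1173) = number of 1-bits in 10010010101 = 5
A col c satisfies (1173 AND c) == c iff every set bit of c is also set in 1173; each of the 5 set bits of 1173 can independently be on or off in c.
count = 2^5 = 32

Answer: 32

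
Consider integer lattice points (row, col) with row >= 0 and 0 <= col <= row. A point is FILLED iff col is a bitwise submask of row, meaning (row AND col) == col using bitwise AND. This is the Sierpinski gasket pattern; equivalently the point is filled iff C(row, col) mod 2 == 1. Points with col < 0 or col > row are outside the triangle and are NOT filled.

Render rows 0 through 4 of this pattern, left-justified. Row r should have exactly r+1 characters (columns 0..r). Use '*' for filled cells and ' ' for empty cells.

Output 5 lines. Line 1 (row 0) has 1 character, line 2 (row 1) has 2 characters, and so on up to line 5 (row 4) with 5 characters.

Answer: *
**
* *
****
*   *

Derivation:
r0=0: *
r1=1: **
r2=10: * *
r3=11: ****
r4=100: *   *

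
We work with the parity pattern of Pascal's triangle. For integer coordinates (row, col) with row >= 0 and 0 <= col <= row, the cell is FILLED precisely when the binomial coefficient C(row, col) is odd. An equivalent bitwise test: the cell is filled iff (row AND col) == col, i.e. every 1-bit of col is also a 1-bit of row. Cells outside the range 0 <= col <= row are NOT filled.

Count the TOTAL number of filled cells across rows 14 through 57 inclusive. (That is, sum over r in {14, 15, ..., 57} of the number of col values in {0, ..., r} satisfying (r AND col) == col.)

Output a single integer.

Answer: 480

Derivation:
r14=1110 pc3: +8 =8
r15=1111 pc4: +16 =24
r16=10000 pc1: +2 =26
r17=10001 pc2: +4 =30
r18=10010 pc2: +4 =34
r19=10011 pc3: +8 =42
r20=10100 pc2: +4 =46
r21=10101 pc3: +8 =54
r22=10110 pc3: +8 =62
r23=10111 pc4: +16 =78
r24=11000 pc2: +4 =82
r25=11001 pc3: +8 =90
r26=11010 pc3: +8 =98
r27=11011 pc4: +16 =114
r28=11100 pc3: +8 =122
r29=11101 pc4: +16 =138
r30=11110 pc4: +16 =154
r31=11111 pc5: +32 =186
r32=100000 pc1: +2 =188
r33=100001 pc2: +4 =192
r34=100010 pc2: +4 =196
r35=100011 pc3: +8 =204
r36=100100 pc2: +4 =208
r37=100101 pc3: +8 =216
r38=100110 pc3: +8 =224
r39=100111 pc4: +16 =240
r40=101000 pc2: +4 =244
r41=101001 pc3: +8 =252
r42=101010 pc3: +8 =260
r43=101011 pc4: +16 =276
r44=101100 pc3: +8 =284
r45=101101 pc4: +16 =300
r46=101110 pc4: +16 =316
r47=101111 pc5: +32 =348
r48=110000 pc2: +4 =352
r49=110001 pc3: +8 =360
r50=110010 pc3: +8 =368
r51=110011 pc4: +16 =384
r52=110100 pc3: +8 =392
r53=110101 pc4: +16 =408
r54=110110 pc4: +16 =424
r55=110111 pc5: +32 =456
r56=111000 pc3: +8 =464
r57=111001 pc4: +16 =480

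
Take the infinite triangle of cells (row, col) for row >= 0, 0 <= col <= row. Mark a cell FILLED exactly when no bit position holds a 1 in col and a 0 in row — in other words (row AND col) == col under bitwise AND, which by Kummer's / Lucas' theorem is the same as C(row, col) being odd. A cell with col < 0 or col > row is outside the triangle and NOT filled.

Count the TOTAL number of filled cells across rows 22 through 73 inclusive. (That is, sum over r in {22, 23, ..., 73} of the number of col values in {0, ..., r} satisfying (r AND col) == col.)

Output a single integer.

Answer: 684

Derivation:
r22=10110 pc3: +8 =8
r23=10111 pc4: +16 =24
r24=11000 pc2: +4 =28
r25=11001 pc3: +8 =36
r26=11010 pc3: +8 =44
r27=11011 pc4: +16 =60
r28=11100 pc3: +8 =68
r29=11101 pc4: +16 =84
r30=11110 pc4: +16 =100
r31=11111 pc5: +32 =132
r32=100000 pc1: +2 =134
r33=100001 pc2: +4 =138
r34=100010 pc2: +4 =142
r35=100011 pc3: +8 =150
r36=100100 pc2: +4 =154
r37=100101 pc3: +8 =162
r38=100110 pc3: +8 =170
r39=100111 pc4: +16 =186
r40=101000 pc2: +4 =190
r41=101001 pc3: +8 =198
r42=101010 pc3: +8 =206
r43=101011 pc4: +16 =222
r44=101100 pc3: +8 =230
r45=101101 pc4: +16 =246
r46=101110 pc4: +16 =262
r47=101111 pc5: +32 =294
r48=110000 pc2: +4 =298
r49=110001 pc3: +8 =306
r50=110010 pc3: +8 =314
r51=110011 pc4: +16 =330
r52=110100 pc3: +8 =338
r53=110101 pc4: +16 =354
r54=110110 pc4: +16 =370
r55=110111 pc5: +32 =402
r56=111000 pc3: +8 =410
r57=111001 pc4: +16 =426
r58=111010 pc4: +16 =442
r59=111011 pc5: +32 =474
r60=111100 pc4: +16 =490
r61=111101 pc5: +32 =522
r62=111110 pc5: +32 =554
r63=111111 pc6: +64 =618
r64=1000000 pc1: +2 =620
r65=1000001 pc2: +4 =624
r66=1000010 pc2: +4 =628
r67=1000011 pc3: +8 =636
r68=1000100 pc2: +4 =640
r69=1000101 pc3: +8 =648
r70=1000110 pc3: +8 =656
r71=1000111 pc4: +16 =672
r72=1001000 pc2: +4 =676
r73=1001001 pc3: +8 =684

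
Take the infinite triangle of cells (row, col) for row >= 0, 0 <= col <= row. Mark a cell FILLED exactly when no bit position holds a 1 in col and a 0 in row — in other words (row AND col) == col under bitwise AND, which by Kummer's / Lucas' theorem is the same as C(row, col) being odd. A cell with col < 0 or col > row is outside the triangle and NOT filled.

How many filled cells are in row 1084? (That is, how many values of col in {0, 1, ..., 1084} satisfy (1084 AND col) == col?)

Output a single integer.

1084 in binary = 10000111100
popcount(1084) = number of 1-bits in 10000111100 = 5
A col c satisfies (1084 AND c) == c iff every set bit of c is also set in 1084; each of the 5 set bits of 1084 can independently be on or off in c.
count = 2^5 = 32

Answer: 32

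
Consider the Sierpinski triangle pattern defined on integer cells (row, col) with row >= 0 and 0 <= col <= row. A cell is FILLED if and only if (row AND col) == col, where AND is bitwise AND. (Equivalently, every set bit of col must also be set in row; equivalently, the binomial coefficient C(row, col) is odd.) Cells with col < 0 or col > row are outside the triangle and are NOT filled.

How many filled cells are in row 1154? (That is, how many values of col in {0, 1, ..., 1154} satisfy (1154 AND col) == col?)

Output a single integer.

Answer: 8

Derivation:
1154 in binary = 10010000010
popcount(1154) = number of 1-bits in 10010000010 = 3
A col c satisfies (1154 AND c) == c iff every set bit of c is also set in 1154; each of the 3 set bits of 1154 can independently be on or off in c.
count = 2^3 = 8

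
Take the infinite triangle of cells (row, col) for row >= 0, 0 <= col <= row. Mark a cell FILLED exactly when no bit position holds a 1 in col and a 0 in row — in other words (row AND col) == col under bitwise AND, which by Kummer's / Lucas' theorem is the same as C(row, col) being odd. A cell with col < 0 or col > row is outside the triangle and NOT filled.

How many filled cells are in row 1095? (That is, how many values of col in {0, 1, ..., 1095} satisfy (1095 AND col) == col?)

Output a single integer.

1095 in binary = 10001000111
popcount(1095) = number of 1-bits in 10001000111 = 5
A col c satisfies (1095 AND c) == c iff every set bit of c is also set in 1095; each of the 5 set bits of 1095 can independently be on or off in c.
count = 2^5 = 32

Answer: 32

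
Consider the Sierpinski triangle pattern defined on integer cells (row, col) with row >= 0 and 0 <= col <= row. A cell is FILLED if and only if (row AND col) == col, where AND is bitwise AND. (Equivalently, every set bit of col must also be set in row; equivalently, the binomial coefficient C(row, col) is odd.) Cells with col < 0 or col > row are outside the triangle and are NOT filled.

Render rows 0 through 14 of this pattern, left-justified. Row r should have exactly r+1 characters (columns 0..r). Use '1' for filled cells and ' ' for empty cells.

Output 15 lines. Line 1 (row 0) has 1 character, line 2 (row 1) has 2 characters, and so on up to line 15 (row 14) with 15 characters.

r0=0: 1
r1=1: 11
r2=10: 1 1
r3=11: 1111
r4=100: 1   1
r5=101: 11  11
r6=110: 1 1 1 1
r7=111: 11111111
r8=1000: 1       1
r9=1001: 11      11
r10=1010: 1 1     1 1
r11=1011: 1111    1111
r12=1100: 1   1   1   1
r13=1101: 11  11  11  11
r14=1110: 1 1 1 1 1 1 1 1

Answer: 1
11
1 1
1111
1   1
11  11
1 1 1 1
11111111
1       1
11      11
1 1     1 1
1111    1111
1   1   1   1
11  11  11  11
1 1 1 1 1 1 1 1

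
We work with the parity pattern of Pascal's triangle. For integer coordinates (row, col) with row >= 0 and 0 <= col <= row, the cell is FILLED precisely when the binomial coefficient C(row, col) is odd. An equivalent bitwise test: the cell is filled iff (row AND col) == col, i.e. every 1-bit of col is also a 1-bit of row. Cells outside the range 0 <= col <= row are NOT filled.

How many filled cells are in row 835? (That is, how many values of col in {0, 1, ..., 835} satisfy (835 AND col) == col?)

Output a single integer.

835 in binary = 1101000011
popcount(835) = number of 1-bits in 1101000011 = 5
A col c satisfies (835 AND c) == c iff every set bit of c is also set in 835; each of the 5 set bits of 835 can independently be on or off in c.
count = 2^5 = 32

Answer: 32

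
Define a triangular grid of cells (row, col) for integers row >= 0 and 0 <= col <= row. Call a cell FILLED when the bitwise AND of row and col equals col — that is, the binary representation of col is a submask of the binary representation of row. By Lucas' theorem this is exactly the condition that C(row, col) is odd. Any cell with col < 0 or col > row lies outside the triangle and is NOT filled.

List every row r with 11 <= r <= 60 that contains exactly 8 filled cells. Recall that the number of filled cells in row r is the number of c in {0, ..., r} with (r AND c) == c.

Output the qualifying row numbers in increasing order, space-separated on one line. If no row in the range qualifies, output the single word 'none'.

Row r has 2^popcount(r) filled cells, so we need popcount(r) = log2(8) = 3.
Scan r = 11..60 and keep those with exactly 3 one-bits:
r=11=1011 popcount=3 -> KEEP
r=12=1100 popcount=2 -> skip
r=13=1101 popcount=3 -> KEEP
r=14=1110 popcount=3 -> KEEP
r=15=1111 popcount=4 -> skip
r=16=10000 popcount=1 -> skip
r=17=10001 popcount=2 -> skip
r=18=10010 popcount=2 -> skip
r=19=10011 popcount=3 -> KEEP
r=20=10100 popcount=2 -> skip
r=21=10101 popcount=3 -> KEEP
r=22=10110 popcount=3 -> KEEP
r=23=10111 popcount=4 -> skip
r=24=11000 popcount=2 -> skip
r=25=11001 popcount=3 -> KEEP
r=26=11010 popcount=3 -> KEEP
r=27=11011 popcount=4 -> skip
r=28=11100 popcount=3 -> KEEP
r=29=11101 popcount=4 -> skip
r=30=11110 popcount=4 -> skip
r=31=11111 popcount=5 -> skip
r=32=100000 popcount=1 -> skip
r=33=100001 popcount=2 -> skip
r=34=100010 popcount=2 -> skip
r=35=100011 popcount=3 -> KEEP
r=36=100100 popcount=2 -> skip
r=37=100101 popcount=3 -> KEEP
r=38=100110 popcount=3 -> KEEP
r=39=100111 popcount=4 -> skip
r=40=101000 popcount=2 -> skip
r=41=101001 popcount=3 -> KEEP
r=42=101010 popcount=3 -> KEEP
r=43=101011 popcount=4 -> skip
r=44=101100 popcount=3 -> KEEP
r=45=101101 popcount=4 -> skip
r=46=101110 popcount=4 -> skip
r=47=101111 popcount=5 -> skip
r=48=110000 popcount=2 -> skip
r=49=110001 popcount=3 -> KEEP
r=50=110010 popcount=3 -> KEEP
r=51=110011 popcount=4 -> skip
r=52=110100 popcount=3 -> KEEP
r=53=110101 popcount=4 -> skip
r=54=110110 popcount=4 -> skip
r=55=110111 popcount=5 -> skip
r=56=111000 popcount=3 -> KEEP
r=57=111001 popcount=4 -> skip
r=58=111010 popcount=4 -> skip
r=59=111011 popcount=5 -> skip
r=60=111100 popcount=4 -> skip
Kept rows: 11 13 14 19 21 22 25 26 28 35 37 38 41 42 44 49 50 52 56

Answer: 11 13 14 19 21 22 25 26 28 35 37 38 41 42 44 49 50 52 56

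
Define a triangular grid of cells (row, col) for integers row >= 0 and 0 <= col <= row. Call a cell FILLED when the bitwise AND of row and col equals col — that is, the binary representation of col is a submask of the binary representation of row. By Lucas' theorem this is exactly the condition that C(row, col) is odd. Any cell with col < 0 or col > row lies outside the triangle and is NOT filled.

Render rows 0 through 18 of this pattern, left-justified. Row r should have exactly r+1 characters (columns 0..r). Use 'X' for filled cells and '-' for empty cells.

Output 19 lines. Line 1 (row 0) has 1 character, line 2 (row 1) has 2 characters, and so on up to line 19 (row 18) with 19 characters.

Answer: X
XX
X-X
XXXX
X---X
XX--XX
X-X-X-X
XXXXXXXX
X-------X
XX------XX
X-X-----X-X
XXXX----XXXX
X---X---X---X
XX--XX--XX--XX
X-X-X-X-X-X-X-X
XXXXXXXXXXXXXXXX
X---------------X
XX--------------XX
X-X-------------X-X

Derivation:
r0=0: X
r1=1: XX
r2=10: X-X
r3=11: XXXX
r4=100: X---X
r5=101: XX--XX
r6=110: X-X-X-X
r7=111: XXXXXXXX
r8=1000: X-------X
r9=1001: XX------XX
r10=1010: X-X-----X-X
r11=1011: XXXX----XXXX
r12=1100: X---X---X---X
r13=1101: XX--XX--XX--XX
r14=1110: X-X-X-X-X-X-X-X
r15=1111: XXXXXXXXXXXXXXXX
r16=10000: X---------------X
r17=10001: XX--------------XX
r18=10010: X-X-------------X-X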